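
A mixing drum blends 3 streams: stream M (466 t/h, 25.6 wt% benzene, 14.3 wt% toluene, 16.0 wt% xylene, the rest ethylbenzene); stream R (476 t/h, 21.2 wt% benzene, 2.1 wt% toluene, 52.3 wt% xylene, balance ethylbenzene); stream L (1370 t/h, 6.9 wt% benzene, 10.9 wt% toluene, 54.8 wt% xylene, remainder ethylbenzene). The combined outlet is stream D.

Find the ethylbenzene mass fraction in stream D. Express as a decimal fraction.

Total flow out = 466 + 476 + 1370 = 2312 t/h.
ethylbenzene in = 466×0.441 + 476×0.244 + 1370×0.274 = 697.03 t/h.
ethylbenzene mass fraction in D = 697.03/2312 = 0.301.

0.301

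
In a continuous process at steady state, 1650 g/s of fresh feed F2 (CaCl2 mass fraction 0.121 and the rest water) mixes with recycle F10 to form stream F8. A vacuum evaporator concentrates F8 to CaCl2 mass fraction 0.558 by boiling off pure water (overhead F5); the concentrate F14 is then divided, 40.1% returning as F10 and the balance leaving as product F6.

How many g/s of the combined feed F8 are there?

1890 g/s

Overall CaCl2 balance (none leaves overhead): CaCl2 in fresh feed = CaCl2 in product, i.e. 1650×0.121 = (1−0.401)·F14·0.558.
F14 = 199.65/(0.558×0.599) = 597.32 g/s.
Recycle F10 = 0.401×597.32 = 239.53 g/s.
Combined feed F8 = 1650 + 239.53 = 1889.5 g/s.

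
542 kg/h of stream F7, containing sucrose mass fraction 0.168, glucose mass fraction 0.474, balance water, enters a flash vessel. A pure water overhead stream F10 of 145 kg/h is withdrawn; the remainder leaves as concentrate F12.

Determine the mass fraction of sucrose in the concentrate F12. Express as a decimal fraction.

sucrose is not removed: 542×0.168 = 91.056 kg/h of sucrose enters F12.
Concentrate = 542 − 145 = 397 kg/h.
Mass fraction = 91.056/397 = 0.229.

0.229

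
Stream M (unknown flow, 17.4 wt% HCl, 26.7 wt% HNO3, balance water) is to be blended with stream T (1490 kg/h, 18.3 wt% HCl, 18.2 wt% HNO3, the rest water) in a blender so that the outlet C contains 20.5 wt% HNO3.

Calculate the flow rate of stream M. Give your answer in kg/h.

Let M be the unknown flow. Total out = 1490 + M.
HNO3 balance: 271.18 + 0.267·M = 0.205·(1490 + M)
(0.267 − 0.205)·M = 0.205×1490 − 271.18 = 34.27
M = 34.27 / 0.062 = 552.74 kg/h

552.7 kg/h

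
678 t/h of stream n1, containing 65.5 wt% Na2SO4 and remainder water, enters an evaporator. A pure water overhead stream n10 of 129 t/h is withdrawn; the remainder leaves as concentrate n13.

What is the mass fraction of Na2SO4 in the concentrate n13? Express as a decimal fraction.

0.809

Na2SO4 is not removed: 678×0.655 = 444.09 t/h of Na2SO4 enters n13.
Concentrate = 678 − 129 = 549 t/h.
Mass fraction = 444.09/549 = 0.809.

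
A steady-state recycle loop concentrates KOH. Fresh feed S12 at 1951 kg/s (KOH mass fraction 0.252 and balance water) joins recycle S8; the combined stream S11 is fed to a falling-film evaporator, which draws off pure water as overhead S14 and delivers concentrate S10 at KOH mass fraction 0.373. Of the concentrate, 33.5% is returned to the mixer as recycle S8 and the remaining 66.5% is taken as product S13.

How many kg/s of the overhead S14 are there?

Overall KOH balance (none leaves overhead): KOH in fresh feed = KOH in product, i.e. 1951×0.252 = (1−0.335)·S10·0.373.
S10 = 491.65/(0.373×0.665) = 1982.1 kg/s.
Recycle S8 = 0.335×1982.1 = 664.01 kg/s.
Combined feed S11 = 1951 + 664.01 = 2615 kg/s.
Overhead S14 = S11 − S10 = 2615 − 1982.1 = 632.9 kg/s.

632.9 kg/s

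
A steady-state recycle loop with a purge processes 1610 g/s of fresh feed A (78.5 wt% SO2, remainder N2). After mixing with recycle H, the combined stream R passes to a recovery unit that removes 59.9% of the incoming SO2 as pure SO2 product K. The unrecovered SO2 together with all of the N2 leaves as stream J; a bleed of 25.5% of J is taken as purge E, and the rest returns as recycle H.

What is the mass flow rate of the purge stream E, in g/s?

N2 enters only via A and leaves only via the purge: 1610×0.215 = 0.255×(N2 in J), and the recovery unit passes all N2, so N2 in R = N2 in J = 1357.5 g/s.
SO2 in R: m_A = 1610×0.785 + (1−0.255)·(1−0.599)·m_A, so m_A = 1263.9/0.7013 = 1802.3 g/s.
J = (1−0.599)×1802.3 + 1357.5 = 2080.2 g/s.
Purge E = 0.255×2080.2 = 530.44 g/s.

530.4 g/s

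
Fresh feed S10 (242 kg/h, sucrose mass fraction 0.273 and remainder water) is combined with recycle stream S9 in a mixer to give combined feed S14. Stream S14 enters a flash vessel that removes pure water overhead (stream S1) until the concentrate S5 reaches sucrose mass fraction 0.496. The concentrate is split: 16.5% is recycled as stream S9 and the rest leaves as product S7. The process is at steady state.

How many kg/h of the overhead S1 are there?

108.8 kg/h

Overall sucrose balance (none leaves overhead): sucrose in fresh feed = sucrose in product, i.e. 242×0.273 = (1−0.165)·S5·0.496.
S5 = 66.066/(0.496×0.835) = 159.52 kg/h.
Recycle S9 = 0.165×159.52 = 26.32 kg/h.
Combined feed S14 = 242 + 26.32 = 268.32 kg/h.
Overhead S1 = S14 − S5 = 268.32 − 159.52 = 108.8 kg/h.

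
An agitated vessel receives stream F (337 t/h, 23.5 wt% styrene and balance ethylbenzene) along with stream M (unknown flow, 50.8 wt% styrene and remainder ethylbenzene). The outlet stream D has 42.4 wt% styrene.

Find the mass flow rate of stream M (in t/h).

758.2 t/h

Let M be the unknown flow. Total out = 337 + M.
styrene balance: 79.195 + 0.508·M = 0.424·(337 + M)
(0.508 − 0.424)·M = 0.424×337 − 79.195 = 63.693
M = 63.693 / 0.084 = 758.25 t/h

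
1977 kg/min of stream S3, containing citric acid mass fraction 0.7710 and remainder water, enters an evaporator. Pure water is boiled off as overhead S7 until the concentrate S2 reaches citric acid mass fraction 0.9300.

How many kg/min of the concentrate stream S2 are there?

citric acid is conserved: 1977×0.771 = 1524.3 kg/min all reports to the concentrate.
Concentrate = 1524.3/(target fraction) = 1639 kg/min.

1639 kg/min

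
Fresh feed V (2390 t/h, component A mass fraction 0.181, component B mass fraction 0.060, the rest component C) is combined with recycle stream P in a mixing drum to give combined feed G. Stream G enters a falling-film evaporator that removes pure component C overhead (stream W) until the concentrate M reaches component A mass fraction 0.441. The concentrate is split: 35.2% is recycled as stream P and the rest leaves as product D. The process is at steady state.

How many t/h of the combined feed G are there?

Overall component A balance (none leaves overhead): component A in fresh feed = component A in product, i.e. 2390×0.181 = (1−0.352)·M·0.441.
M = 432.59/(0.441×0.648) = 1513.8 t/h.
Recycle P = 0.352×1513.8 = 532.85 t/h.
Combined feed G = 2390 + 532.85 = 2922.9 t/h.

2923 t/h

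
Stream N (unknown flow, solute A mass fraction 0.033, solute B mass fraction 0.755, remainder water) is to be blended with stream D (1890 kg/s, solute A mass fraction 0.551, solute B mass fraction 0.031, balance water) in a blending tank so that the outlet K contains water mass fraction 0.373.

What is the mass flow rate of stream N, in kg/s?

528.3 kg/s

Let N be the unknown flow. Total out = 1890 + N.
water balance: 790.02 + 0.212·N = 0.373·(1890 + N)
(0.212 − 0.373)·N = 0.373×1890 − 790.02 = -85.05
N = -85.05 / -0.161 = 528.26 kg/s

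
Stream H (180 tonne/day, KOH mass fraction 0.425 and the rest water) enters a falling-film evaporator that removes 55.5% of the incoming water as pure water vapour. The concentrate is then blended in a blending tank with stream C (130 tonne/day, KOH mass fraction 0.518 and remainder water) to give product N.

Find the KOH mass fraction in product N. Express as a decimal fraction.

Vapour removed = 0.555×0.575×180 = 57.442 tonne/day; concentrate = 122.56 tonne/day.
KOH reaching the mixer = 76.5 (from concentrate) + 130×0.518 = 143.84 tonne/day.
Product flow = 122.56 + 130 = 252.56 tonne/day; KOH fraction = 0.570.

0.570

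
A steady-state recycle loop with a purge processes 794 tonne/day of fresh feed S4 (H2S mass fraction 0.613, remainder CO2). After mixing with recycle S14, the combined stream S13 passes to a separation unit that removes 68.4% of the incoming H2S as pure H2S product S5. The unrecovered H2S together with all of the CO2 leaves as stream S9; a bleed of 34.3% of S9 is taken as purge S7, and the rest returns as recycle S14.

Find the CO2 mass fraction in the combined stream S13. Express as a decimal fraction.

CO2 enters only via S4 and leaves only via the purge: 794×0.387 = 0.343×(CO2 in S9), and the separation unit passes all CO2, so CO2 in S13 = CO2 in S9 = 895.85 tonne/day.
H2S in S13: m_A = 794×0.613 + (1−0.343)·(1−0.684)·m_A, so m_A = 486.72/0.7924 = 614.25 tonne/day.
S13 = 614.25 + 895.85 = 1510.1 tonne/day.
CO2 fraction in S13 = 895.85/1510.1 = 0.593.

0.593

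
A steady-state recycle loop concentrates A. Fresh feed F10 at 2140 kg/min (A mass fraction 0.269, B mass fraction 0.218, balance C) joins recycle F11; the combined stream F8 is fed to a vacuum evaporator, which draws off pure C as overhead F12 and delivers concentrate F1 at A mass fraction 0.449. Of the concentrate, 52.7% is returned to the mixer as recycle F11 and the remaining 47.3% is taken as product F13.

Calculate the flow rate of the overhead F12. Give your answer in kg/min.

857.9 kg/min

Overall A balance (none leaves overhead): A in fresh feed = A in product, i.e. 2140×0.269 = (1−0.527)·F1·0.449.
F1 = 575.66/(0.449×0.473) = 2710.6 kg/min.
Recycle F11 = 0.527×2710.6 = 1428.5 kg/min.
Combined feed F8 = 2140 + 1428.5 = 3568.5 kg/min.
Overhead F12 = F8 − F1 = 3568.5 − 2710.6 = 857.91 kg/min.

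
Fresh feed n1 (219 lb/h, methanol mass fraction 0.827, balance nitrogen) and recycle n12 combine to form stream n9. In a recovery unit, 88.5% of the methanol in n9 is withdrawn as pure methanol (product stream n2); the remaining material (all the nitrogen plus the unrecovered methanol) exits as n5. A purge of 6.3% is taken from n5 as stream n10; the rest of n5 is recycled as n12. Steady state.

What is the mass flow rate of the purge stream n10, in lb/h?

nitrogen enters only via n1 and leaves only via the purge: 219×0.173 = 0.063×(nitrogen in n5), and the recovery unit passes all nitrogen, so nitrogen in n9 = nitrogen in n5 = 601.38 lb/h.
methanol in n9: m_A = 219×0.827 + (1−0.063)·(1−0.885)·m_A, so m_A = 181.11/0.8922 = 202.99 lb/h.
n5 = (1−0.885)×202.99 + 601.38 = 624.72 lb/h.
Purge n10 = 0.063×624.72 = 39.358 lb/h.

39.36 lb/h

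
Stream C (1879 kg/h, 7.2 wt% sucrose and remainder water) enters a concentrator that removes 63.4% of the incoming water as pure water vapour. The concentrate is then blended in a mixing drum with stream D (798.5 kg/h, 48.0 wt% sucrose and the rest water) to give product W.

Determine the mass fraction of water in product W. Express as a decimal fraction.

Vapour removed = 0.634×0.928×1879 = 1105.5 kg/h; concentrate = 773.49 kg/h.
water reaching the mixer = 638.2 (from concentrate) + 798.5×0.520 = 1053.4 kg/h.
Product flow = 773.49 + 798.5 = 1572 kg/h; water fraction = 0.6701.

0.6701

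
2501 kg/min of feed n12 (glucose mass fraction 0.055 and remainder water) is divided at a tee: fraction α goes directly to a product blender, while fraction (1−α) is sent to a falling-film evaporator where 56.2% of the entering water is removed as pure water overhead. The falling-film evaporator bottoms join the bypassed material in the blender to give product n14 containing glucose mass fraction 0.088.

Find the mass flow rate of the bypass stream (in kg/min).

735.1 kg/min

All 2501×0.055 = 137.56 kg/min of glucose reaches n14, so n14 = 137.56/0.088 = 1563.1 kg/min and vapour = 937.87 kg/min.
The evaporator receives (1−α)·2501 of feed at 0.945 water and removes 0.562 of that water:
0.562×0.945×(1−α)×2501 = 937.87
(1−α) = 937.87/1328.3 = 0.7061;  α = 0.2939.
Bypass flow = 0.2939×2501 = 735.06 kg/min.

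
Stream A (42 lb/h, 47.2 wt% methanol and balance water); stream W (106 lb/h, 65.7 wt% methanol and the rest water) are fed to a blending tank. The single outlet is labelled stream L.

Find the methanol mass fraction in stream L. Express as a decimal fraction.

0.604

Total flow out = 42 + 106 = 148 lb/h.
methanol in = 42×0.472 + 106×0.657 = 89.466 lb/h.
methanol mass fraction in L = 89.466/148 = 0.604.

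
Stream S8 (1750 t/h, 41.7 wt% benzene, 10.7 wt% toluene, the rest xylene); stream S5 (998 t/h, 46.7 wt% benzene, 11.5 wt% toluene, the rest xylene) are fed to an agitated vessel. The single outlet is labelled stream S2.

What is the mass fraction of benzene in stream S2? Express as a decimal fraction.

0.435

Total flow out = 1750 + 998 = 2748 t/h.
benzene in = 1750×0.417 + 998×0.467 = 1195.8 t/h.
benzene mass fraction in S2 = 1195.8/2748 = 0.435.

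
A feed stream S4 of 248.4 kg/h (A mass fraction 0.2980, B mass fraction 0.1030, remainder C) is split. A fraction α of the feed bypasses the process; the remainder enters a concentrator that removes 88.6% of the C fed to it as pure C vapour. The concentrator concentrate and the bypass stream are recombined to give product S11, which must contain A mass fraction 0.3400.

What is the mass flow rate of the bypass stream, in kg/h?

190.6 kg/h

All 248.4×0.298 = 74.023 kg/h of A reaches S11, so S11 = 74.023/0.340 = 217.72 kg/h and vapour = 30.685 kg/h.
The evaporator receives (1−α)·248.4 of feed at 0.599 C and removes 0.886 of that C:
0.886×0.599×(1−α)×248.4 = 30.685
(1−α) = 30.685/131.83 = 0.2328;  α = 0.7672.
Bypass flow = 0.7672×248.4 = 190.58 kg/h.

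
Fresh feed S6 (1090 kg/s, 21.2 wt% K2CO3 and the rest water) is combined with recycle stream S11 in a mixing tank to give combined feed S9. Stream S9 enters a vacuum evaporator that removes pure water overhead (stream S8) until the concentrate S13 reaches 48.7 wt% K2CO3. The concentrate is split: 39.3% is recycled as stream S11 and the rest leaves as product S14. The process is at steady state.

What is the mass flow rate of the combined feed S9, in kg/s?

Overall K2CO3 balance (none leaves overhead): K2CO3 in fresh feed = K2CO3 in product, i.e. 1090×0.212 = (1−0.393)·S13·0.487.
S13 = 231.08/(0.487×0.607) = 781.71 kg/s.
Recycle S11 = 0.393×781.71 = 307.21 kg/s.
Combined feed S9 = 1090 + 307.21 = 1397.2 kg/s.

1397 kg/s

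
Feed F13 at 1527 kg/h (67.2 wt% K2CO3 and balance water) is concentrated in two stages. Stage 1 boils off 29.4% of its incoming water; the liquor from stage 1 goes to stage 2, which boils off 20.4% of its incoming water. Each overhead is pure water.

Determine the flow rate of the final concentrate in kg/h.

water in feed = 1527×0.328 = 500.86 kg/h.
After stage 1: water left = (1−0.294)×500.86 = 353.6; stream total = 1379.7 kg/h.
After stage 2: water left = (1−0.204)×353.6 = 281.47; final concentrate = 1307.6 kg/h.

1308 kg/h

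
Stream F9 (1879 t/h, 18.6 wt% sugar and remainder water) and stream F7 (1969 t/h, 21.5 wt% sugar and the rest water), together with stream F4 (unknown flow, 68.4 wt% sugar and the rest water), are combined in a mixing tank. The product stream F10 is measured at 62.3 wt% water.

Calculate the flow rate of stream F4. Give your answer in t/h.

2208 t/h

Let F4 be the unknown flow. Total out = 3848 + F4.
water balance: 3075.2 + 0.316·F4 = 0.623·(3848 + F4)
(0.316 − 0.623)·F4 = 0.623×3848 − 3075.2 = -677.87
F4 = -677.87 / -0.307 = 2208 t/h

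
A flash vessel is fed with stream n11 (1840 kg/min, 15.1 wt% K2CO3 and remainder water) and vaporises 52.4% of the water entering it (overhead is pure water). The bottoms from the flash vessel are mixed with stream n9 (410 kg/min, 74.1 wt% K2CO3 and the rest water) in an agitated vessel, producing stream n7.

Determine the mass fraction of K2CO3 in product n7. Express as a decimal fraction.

Vapour removed = 0.524×0.849×1840 = 818.57 kg/min; concentrate = 1021.4 kg/min.
K2CO3 reaching the mixer = 277.84 (from concentrate) + 410×0.741 = 581.65 kg/min.
Product flow = 1021.4 + 410 = 1431.4 kg/min; K2CO3 fraction = 0.406.

0.406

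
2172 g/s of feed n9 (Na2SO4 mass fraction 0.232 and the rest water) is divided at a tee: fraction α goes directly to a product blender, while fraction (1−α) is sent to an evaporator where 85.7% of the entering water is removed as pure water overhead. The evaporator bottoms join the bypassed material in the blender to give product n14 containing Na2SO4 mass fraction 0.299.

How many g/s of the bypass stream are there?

1433 g/s

All 2172×0.232 = 503.9 g/s of Na2SO4 reaches n14, so n14 = 503.9/0.299 = 1685.3 g/s and vapour = 486.7 g/s.
The evaporator receives (1−α)·2172 of feed at 0.768 water and removes 0.857 of that water:
0.857×0.768×(1−α)×2172 = 486.7
(1−α) = 486.7/1429.6 = 0.3405;  α = 0.6595.
Bypass flow = 0.6595×2172 = 1432.5 g/s.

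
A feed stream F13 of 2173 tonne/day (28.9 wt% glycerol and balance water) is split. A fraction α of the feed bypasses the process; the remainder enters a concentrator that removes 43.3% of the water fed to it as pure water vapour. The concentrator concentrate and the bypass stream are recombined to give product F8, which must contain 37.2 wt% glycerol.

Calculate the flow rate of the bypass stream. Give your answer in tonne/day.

598.2 tonne/day

All 2173×0.289 = 628 tonne/day of glycerol reaches F8, so F8 = 628/0.372 = 1688.2 tonne/day and vapour = 484.84 tonne/day.
The evaporator receives (1−α)·2173 of feed at 0.711 water and removes 0.433 of that water:
0.433×0.711×(1−α)×2173 = 484.84
(1−α) = 484.84/668.99 = 0.7247;  α = 0.2753.
Bypass flow = 0.2753×2173 = 598.16 tonne/day.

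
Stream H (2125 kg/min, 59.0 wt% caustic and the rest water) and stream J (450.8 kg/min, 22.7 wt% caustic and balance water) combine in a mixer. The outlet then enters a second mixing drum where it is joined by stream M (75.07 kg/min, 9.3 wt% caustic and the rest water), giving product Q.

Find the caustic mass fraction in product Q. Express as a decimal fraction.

Overall, product flow = 2650.9 kg/min.
caustic in = 2125×0.590 + 450.8×0.227 + 75.07×0.093 = 1363.1 kg/min.
caustic fraction in Q = 0.514.

0.514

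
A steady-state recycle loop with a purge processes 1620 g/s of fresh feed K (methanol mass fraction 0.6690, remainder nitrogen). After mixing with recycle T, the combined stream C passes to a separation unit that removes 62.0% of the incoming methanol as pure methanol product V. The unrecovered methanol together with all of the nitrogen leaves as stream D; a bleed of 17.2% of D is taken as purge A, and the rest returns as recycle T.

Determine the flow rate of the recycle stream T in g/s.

3079 g/s

nitrogen enters only via K and leaves only via the purge: 1620×0.331 = 0.172×(nitrogen in D), and the separation unit passes all nitrogen, so nitrogen in C = nitrogen in D = 3117.6 g/s.
methanol in C: m_A = 1620×0.669 + (1−0.172)·(1−0.620)·m_A, so m_A = 1083.8/0.6854 = 1581.3 g/s.
D = (1−0.620)×1581.3 + 3117.6 = 3718.5 g/s.
Recycle T = (1−0.172)×3718.5 = 3078.9 g/s.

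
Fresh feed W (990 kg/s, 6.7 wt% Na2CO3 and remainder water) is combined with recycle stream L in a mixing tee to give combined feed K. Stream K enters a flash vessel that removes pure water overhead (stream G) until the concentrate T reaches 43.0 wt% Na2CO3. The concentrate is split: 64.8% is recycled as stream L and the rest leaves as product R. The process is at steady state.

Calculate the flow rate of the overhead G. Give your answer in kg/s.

Overall Na2CO3 balance (none leaves overhead): Na2CO3 in fresh feed = Na2CO3 in product, i.e. 990×0.067 = (1−0.648)·T·0.430.
T = 66.33/(0.430×0.352) = 438.23 kg/s.
Recycle L = 0.648×438.23 = 283.97 kg/s.
Combined feed K = 990 + 283.97 = 1274 kg/s.
Overhead G = K − T = 1274 − 438.23 = 835.74 kg/s.

835.7 kg/s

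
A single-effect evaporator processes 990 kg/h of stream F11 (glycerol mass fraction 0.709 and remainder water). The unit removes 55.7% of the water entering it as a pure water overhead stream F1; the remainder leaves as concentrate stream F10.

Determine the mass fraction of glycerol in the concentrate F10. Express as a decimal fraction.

0.846

glycerol is not removed: 990×0.709 = 701.91 kg/h of glycerol enters F10.
water entering = 990×0.291 = 288.09 kg/h; overhead removed = 0.557×288.09 = 160.47 kg/h.
Concentrate = 990 − 160.47 = 829.53 kg/h.
Mass fraction = 701.91/829.53 = 0.846.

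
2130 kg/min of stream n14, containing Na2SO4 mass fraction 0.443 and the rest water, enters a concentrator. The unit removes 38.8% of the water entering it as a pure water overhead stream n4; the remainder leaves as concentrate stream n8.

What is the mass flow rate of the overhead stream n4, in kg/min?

water entering = 2130×0.557 = 1186.4 kg/min; overhead removed = 0.388×1186.4 = 460.33 kg/min.

460.3 kg/min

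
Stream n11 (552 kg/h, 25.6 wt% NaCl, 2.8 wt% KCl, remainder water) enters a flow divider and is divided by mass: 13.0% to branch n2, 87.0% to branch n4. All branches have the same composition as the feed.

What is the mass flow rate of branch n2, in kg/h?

Branch n2 flow = 0.130×552 = 71.76 kg/h.

71.76 kg/h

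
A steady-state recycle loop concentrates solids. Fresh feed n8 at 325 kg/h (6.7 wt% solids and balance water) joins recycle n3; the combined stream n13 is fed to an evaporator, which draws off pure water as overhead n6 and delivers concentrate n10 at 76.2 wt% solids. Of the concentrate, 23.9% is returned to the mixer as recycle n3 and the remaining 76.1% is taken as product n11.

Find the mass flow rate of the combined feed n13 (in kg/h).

Overall solids balance (none leaves overhead): solids in fresh feed = solids in product, i.e. 325×0.067 = (1−0.239)·n10·0.762.
n10 = 21.775/(0.762×0.761) = 37.551 kg/h.
Recycle n3 = 0.239×37.551 = 8.9746 kg/h.
Combined feed n13 = 325 + 8.9746 = 333.97 kg/h.

334 kg/h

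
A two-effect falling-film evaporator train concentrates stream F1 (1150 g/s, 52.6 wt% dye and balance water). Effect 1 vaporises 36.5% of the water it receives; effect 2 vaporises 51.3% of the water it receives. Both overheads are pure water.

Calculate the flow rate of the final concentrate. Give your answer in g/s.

water in feed = 1150×0.474 = 545.1 g/s.
After stage 1: water left = (1−0.365)×545.1 = 346.14; stream total = 951.04 g/s.
After stage 2: water left = (1−0.513)×346.14 = 168.57; final concentrate = 773.47 g/s.

773.5 g/s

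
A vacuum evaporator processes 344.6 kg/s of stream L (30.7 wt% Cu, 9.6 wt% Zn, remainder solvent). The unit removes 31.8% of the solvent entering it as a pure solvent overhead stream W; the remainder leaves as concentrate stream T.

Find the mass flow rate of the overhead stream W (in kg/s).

65.42 kg/s

solvent entering = 344.6×0.597 = 205.73 kg/s; overhead removed = 0.318×205.73 = 65.421 kg/s.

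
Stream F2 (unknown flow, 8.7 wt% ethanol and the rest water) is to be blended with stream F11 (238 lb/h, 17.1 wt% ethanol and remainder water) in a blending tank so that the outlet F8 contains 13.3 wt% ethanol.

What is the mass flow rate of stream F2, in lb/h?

196.6 lb/h

Let F2 be the unknown flow. Total out = 238 + F2.
ethanol balance: 40.698 + 0.087·F2 = 0.133·(238 + F2)
(0.087 − 0.133)·F2 = 0.133×238 − 40.698 = -9.044
F2 = -9.044 / -0.046 = 196.61 lb/h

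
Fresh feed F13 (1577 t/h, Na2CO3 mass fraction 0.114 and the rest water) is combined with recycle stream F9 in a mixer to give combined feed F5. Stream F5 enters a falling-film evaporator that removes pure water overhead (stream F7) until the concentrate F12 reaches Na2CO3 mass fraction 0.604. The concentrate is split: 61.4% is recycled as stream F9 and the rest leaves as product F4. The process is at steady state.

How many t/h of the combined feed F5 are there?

2050 t/h

Overall Na2CO3 balance (none leaves overhead): Na2CO3 in fresh feed = Na2CO3 in product, i.e. 1577×0.114 = (1−0.614)·F12·0.604.
F12 = 179.78/(0.604×0.386) = 771.1 t/h.
Recycle F9 = 0.614×771.1 = 473.46 t/h.
Combined feed F5 = 1577 + 473.46 = 2050.5 t/h.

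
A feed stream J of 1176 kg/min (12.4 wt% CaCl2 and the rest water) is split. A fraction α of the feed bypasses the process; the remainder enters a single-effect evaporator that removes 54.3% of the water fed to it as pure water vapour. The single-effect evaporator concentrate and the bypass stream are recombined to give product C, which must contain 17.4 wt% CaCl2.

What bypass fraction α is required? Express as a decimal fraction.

All 1176×0.124 = 145.82 kg/min of CaCl2 reaches C, so C = 145.82/0.174 = 838.07 kg/min and vapour = 337.93 kg/min.
The evaporator receives (1−α)·1176 of feed at 0.876 water and removes 0.543 of that water:
0.543×0.876×(1−α)×1176 = 337.93
(1−α) = 337.93/559.39 = 0.6041;  α = 0.3959.

0.396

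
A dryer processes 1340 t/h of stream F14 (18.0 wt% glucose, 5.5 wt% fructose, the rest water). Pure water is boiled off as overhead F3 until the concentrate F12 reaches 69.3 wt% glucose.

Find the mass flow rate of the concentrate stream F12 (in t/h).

glucose is conserved: 1340×0.180 = 241.2 t/h all reports to the concentrate.
Concentrate = 241.2/(target fraction) = 348.05 t/h.

348.1 t/h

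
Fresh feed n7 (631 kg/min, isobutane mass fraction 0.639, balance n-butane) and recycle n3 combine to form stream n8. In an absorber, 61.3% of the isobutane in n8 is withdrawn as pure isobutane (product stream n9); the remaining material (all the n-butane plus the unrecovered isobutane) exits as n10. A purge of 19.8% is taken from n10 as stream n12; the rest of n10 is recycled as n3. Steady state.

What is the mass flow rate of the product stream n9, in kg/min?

isobutane in n8: m_A = 631×0.639 + (1−0.198)·(1−0.613)·m_A, so m_A = 403.21/0.6896 = 584.68 kg/min.
Product n9 = 0.613×584.68 = 358.41 kg/min.

358.4 kg/min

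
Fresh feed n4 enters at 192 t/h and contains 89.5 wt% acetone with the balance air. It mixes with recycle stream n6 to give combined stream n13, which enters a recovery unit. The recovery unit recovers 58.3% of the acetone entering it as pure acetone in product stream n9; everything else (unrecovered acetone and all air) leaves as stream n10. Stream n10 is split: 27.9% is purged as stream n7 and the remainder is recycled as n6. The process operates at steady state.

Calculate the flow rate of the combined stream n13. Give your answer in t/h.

air enters only via n4 and leaves only via the purge: 192×0.105 = 0.279×(air in n10), and the recovery unit passes all air, so air in n13 = air in n10 = 72.258 t/h.
acetone in n13: m_A = 192×0.895 + (1−0.279)·(1−0.583)·m_A, so m_A = 171.84/0.6993 = 245.72 t/h.
n13 = 245.72 + 72.258 = 317.97 t/h.

318 t/h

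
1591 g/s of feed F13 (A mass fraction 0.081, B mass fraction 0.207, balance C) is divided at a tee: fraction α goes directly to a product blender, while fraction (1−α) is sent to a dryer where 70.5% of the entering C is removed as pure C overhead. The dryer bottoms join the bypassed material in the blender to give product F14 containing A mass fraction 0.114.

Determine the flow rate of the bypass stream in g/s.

All 1591×0.081 = 128.87 g/s of A reaches F14, so F14 = 128.87/0.114 = 1130.4 g/s and vapour = 460.55 g/s.
The evaporator receives (1−α)·1591 of feed at 0.712 C and removes 0.705 of that C:
0.705×0.712×(1−α)×1591 = 460.55
(1−α) = 460.55/798.62 = 0.5767;  α = 0.4233.
Bypass flow = 0.4233×1591 = 673.49 g/s.

673.5 g/s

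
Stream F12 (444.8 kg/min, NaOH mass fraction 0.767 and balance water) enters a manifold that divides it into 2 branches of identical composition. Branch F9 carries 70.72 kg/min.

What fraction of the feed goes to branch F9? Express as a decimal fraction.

0.159

Fraction to F9 = 70.72/444.8 = 0.1590.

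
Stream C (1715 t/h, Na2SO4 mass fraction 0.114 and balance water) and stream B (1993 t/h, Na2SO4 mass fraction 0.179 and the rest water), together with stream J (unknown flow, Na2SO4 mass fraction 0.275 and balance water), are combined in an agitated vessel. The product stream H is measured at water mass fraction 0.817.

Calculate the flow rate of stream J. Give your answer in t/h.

Let J be the unknown flow. Total out = 3708 + J.
water balance: 3155.7 + 0.725·J = 0.817·(3708 + J)
(0.725 − 0.817)·J = 0.817×3708 − 3155.7 = -126.31
J = -126.31 / -0.092 = 1372.9 t/h

1373 t/h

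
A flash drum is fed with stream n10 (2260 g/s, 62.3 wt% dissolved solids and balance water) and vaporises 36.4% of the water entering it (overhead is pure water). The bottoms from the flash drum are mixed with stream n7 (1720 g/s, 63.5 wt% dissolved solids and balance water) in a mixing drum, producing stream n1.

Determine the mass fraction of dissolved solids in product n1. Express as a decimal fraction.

Vapour removed = 0.364×0.377×2260 = 310.14 g/s; concentrate = 1949.9 g/s.
dissolved solids reaching the mixer = 1408 (from concentrate) + 1720×0.635 = 2500.2 g/s.
Product flow = 1949.9 + 1720 = 3669.9 g/s; dissolved solids fraction = 0.681.

0.681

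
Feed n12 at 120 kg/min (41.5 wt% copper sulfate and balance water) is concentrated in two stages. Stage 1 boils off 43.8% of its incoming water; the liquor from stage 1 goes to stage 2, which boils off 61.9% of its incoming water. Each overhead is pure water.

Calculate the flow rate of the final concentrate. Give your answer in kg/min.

water in feed = 120×0.585 = 70.2 kg/min.
After stage 1: water left = (1−0.438)×70.2 = 39.452; stream total = 89.252 kg/min.
After stage 2: water left = (1−0.619)×39.452 = 15.031; final concentrate = 64.831 kg/min.

64.83 kg/min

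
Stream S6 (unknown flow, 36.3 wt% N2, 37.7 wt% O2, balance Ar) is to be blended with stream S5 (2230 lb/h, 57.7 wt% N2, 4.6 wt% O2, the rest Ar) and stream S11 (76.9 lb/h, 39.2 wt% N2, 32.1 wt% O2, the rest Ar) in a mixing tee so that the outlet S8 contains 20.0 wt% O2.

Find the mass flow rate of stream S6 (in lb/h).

Let S6 be the unknown flow. Total out = 2306.9 + S6.
O2 balance: 127.26 + 0.377·S6 = 0.200·(2306.9 + S6)
(0.377 − 0.200)·S6 = 0.200×2306.9 − 127.26 = 334.12
S6 = 334.12 / 0.177 = 1887.7 lb/h

1888 lb/h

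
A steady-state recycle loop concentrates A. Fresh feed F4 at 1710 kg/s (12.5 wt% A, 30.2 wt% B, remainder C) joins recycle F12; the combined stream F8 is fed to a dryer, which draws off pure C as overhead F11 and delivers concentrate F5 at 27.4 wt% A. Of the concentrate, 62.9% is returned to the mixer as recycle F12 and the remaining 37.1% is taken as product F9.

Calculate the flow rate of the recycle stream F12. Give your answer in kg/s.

Overall A balance (none leaves overhead): A in fresh feed = A in product, i.e. 1710×0.125 = (1−0.629)·F5·0.274.
F5 = 213.75/(0.274×0.371) = 2102.7 kg/s.
Recycle F12 = 0.629×2102.7 = 1322.6 kg/s.

1323 kg/s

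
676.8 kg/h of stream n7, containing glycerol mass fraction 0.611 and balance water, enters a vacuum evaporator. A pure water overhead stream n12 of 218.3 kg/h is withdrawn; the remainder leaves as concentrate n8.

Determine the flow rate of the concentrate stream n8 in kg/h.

458.5 kg/h

Concentrate = 676.8 − 218.3 = 458.5 kg/h.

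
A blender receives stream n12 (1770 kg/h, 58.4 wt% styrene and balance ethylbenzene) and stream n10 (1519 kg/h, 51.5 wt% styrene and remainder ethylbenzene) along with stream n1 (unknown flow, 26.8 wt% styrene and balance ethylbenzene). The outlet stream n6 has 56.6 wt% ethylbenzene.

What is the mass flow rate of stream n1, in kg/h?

Let n1 be the unknown flow. Total out = 3289 + n1.
ethylbenzene balance: 1473 + 0.732·n1 = 0.566·(3289 + n1)
(0.732 − 0.566)·n1 = 0.566×3289 − 1473 = 388.54
n1 = 388.54 / 0.166 = 2340.6 kg/h

2341 kg/h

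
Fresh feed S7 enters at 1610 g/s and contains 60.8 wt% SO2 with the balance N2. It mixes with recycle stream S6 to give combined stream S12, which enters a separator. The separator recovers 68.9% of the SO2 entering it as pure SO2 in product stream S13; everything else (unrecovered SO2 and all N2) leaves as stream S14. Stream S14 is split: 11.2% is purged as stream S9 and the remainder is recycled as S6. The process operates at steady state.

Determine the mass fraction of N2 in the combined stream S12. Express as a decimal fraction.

0.8065

N2 enters only via S7 and leaves only via the purge: 1610×0.392 = 0.112×(N2 in S14), and the separator passes all N2, so N2 in S12 = N2 in S14 = 5635 g/s.
SO2 in S12: m_A = 1610×0.608 + (1−0.112)·(1−0.689)·m_A, so m_A = 978.88/0.7238 = 1352.4 g/s.
S12 = 1352.4 + 5635 = 6987.4 g/s.
N2 fraction in S12 = 5635/6987.4 = 0.8065.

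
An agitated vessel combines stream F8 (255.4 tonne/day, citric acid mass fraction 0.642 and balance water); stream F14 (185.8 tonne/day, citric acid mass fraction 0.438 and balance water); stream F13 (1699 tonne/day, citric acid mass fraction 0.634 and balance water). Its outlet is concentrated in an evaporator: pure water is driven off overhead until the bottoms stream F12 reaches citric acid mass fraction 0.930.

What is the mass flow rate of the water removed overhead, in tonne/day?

718.1 tonne/day

citric acid entering = 255.4×0.642 + 185.8×0.438 + 1699×0.634 = 1322.5 tonne/day.
All citric acid reports to F12, so F12 = 1322.5/0.930 = 1422.1 tonne/day.
Total feed = 2140.2 tonne/day; overhead = 2140.2 − 1422.1 = 718.14 tonne/day.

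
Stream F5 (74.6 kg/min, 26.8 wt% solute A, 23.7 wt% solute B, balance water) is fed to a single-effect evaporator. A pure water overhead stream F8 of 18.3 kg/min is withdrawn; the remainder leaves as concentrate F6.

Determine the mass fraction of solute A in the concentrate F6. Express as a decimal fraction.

0.3551

solute A is not removed: 74.6×0.268 = 19.993 kg/min of solute A enters F6.
Concentrate = 74.6 − 18.3 = 56.3 kg/min.
Mass fraction = 19.993/56.3 = 0.3551.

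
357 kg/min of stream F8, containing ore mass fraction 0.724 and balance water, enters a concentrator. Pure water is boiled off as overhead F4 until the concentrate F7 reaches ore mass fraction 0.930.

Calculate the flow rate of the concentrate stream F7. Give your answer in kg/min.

277.9 kg/min

ore is conserved: 357×0.724 = 258.47 kg/min all reports to the concentrate.
Concentrate = 258.47/(target fraction) = 277.92 kg/min.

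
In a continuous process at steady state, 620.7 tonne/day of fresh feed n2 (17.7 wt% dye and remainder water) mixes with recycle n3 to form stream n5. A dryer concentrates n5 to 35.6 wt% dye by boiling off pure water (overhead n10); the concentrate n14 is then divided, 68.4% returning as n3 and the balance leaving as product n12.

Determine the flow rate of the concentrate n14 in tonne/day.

976.6 tonne/day

Overall dye balance (none leaves overhead): dye in fresh feed = dye in product, i.e. 620.7×0.177 = (1−0.684)·n14·0.356.
n14 = 109.86/(0.356×0.316) = 976.6 tonne/day.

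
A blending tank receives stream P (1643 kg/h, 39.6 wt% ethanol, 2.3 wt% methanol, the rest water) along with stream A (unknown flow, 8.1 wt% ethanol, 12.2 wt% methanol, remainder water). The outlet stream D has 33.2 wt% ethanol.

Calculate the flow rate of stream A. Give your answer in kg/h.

418.9 kg/h

Let A be the unknown flow. Total out = 1643 + A.
ethanol balance: 650.63 + 0.081·A = 0.332·(1643 + A)
(0.081 − 0.332)·A = 0.332×1643 − 650.63 = -105.15
A = -105.15 / -0.251 = 418.93 kg/h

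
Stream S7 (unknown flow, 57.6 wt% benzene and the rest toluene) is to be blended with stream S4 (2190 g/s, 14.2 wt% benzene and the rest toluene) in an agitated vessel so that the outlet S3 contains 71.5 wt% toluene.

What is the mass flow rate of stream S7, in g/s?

Let S7 be the unknown flow. Total out = 2190 + S7.
toluene balance: 1879 + 0.424·S7 = 0.715·(2190 + S7)
(0.424 − 0.715)·S7 = 0.715×2190 − 1879 = -313.17
S7 = -313.17 / -0.291 = 1076.2 g/s

1076 g/s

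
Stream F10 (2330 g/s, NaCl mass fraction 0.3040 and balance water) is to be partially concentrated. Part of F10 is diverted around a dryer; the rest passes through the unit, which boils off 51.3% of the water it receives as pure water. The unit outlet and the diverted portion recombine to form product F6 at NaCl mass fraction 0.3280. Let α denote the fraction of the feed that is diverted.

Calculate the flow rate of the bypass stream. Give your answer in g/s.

1853 g/s

All 2330×0.304 = 708.32 g/s of NaCl reaches F6, so F6 = 708.32/0.328 = 2159.5 g/s and vapour = 170.49 g/s.
The evaporator receives (1−α)·2330 of feed at 0.696 water and removes 0.513 of that water:
0.513×0.696×(1−α)×2330 = 170.49
(1−α) = 170.49/831.92 = 0.2049;  α = 0.7951.
Bypass flow = 0.7951×2330 = 1852.5 g/s.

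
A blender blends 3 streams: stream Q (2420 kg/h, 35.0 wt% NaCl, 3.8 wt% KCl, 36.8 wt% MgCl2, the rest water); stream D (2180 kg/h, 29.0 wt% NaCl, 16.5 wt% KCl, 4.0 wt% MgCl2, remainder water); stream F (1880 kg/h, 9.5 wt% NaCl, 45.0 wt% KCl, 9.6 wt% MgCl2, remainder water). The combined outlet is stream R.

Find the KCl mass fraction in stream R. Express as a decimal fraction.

Total flow out = 2420 + 2180 + 1880 = 6480 kg/h.
KCl in = 2420×0.038 + 2180×0.165 + 1880×0.450 = 1297.7 kg/h.
KCl mass fraction in R = 1297.7/6480 = 0.2003.

0.2003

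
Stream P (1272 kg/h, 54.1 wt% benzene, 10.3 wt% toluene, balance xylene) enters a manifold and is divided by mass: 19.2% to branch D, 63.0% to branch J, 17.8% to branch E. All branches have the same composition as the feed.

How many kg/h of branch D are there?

244.2 kg/h

Branch D flow = 0.192×1272 = 244.22 kg/h.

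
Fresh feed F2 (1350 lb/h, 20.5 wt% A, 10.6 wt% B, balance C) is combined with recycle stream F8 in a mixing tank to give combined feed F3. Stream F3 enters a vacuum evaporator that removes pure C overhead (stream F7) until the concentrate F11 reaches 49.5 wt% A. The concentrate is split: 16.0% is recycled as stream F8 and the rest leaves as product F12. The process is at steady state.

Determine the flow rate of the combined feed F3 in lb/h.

1456 lb/h

Overall A balance (none leaves overhead): A in fresh feed = A in product, i.e. 1350×0.205 = (1−0.160)·F11·0.495.
F11 = 276.75/(0.495×0.840) = 665.58 lb/h.
Recycle F8 = 0.160×665.58 = 106.49 lb/h.
Combined feed F3 = 1350 + 106.49 = 1456.5 lb/h.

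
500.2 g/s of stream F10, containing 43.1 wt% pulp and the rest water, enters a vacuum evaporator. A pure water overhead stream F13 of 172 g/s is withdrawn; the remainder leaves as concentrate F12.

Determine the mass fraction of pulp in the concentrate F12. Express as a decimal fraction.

0.657

pulp is not removed: 500.2×0.431 = 215.59 g/s of pulp enters F12.
Concentrate = 500.2 − 172 = 328.2 g/s.
Mass fraction = 215.59/328.2 = 0.657.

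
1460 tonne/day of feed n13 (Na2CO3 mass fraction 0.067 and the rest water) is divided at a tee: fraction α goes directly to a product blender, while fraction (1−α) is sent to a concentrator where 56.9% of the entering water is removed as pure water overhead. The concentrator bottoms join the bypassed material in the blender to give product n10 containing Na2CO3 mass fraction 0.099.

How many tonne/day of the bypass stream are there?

571.1 tonne/day

All 1460×0.067 = 97.82 tonne/day of Na2CO3 reaches n10, so n10 = 97.82/0.099 = 988.08 tonne/day and vapour = 471.92 tonne/day.
The evaporator receives (1−α)·1460 of feed at 0.933 water and removes 0.569 of that water:
0.569×0.933×(1−α)×1460 = 471.92
(1−α) = 471.92/775.08 = 0.6089;  α = 0.3911.
Bypass flow = 0.3911×1460 = 571.06 tonne/day.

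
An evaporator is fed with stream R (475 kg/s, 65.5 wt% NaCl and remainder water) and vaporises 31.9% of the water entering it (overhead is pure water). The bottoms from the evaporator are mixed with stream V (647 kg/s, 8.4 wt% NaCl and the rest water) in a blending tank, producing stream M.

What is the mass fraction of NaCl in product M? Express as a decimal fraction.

0.342

Vapour removed = 0.319×0.345×475 = 52.276 kg/s; concentrate = 422.72 kg/s.
NaCl reaching the mixer = 311.12 (from concentrate) + 647×0.084 = 365.47 kg/s.
Product flow = 422.72 + 647 = 1069.7 kg/s; NaCl fraction = 0.342.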